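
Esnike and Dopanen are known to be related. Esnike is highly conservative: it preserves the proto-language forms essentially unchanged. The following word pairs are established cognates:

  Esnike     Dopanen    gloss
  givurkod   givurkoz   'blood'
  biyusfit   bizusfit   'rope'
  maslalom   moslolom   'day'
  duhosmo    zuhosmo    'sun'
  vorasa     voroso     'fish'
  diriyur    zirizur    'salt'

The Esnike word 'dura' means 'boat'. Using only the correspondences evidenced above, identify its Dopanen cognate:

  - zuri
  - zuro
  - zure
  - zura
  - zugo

duhosmo ~ zuhosmo — Esnike d corresponds to Dopanen z word-initially before a back vowel.
vorasa ~ voroso — Esnike a corresponds to Dopanen o word-finally.
Applying these to Esnike 'dura':
  dura → zura   (d→z word-initially before a back vowel)
  zura → zuro   (a→o word-finally)
So the Dopanen cognate is 'zuro'.

zuro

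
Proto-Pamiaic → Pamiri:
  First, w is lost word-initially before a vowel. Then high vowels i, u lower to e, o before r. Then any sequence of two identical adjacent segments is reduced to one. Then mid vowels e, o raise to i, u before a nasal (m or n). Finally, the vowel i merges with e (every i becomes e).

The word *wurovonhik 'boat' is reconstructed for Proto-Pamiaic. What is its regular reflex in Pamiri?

orovunhek

Pamiri: *wurovonhik
  wurovonhik → urovonhik   [glide loss]
  urovonhik → orovonhik   [pre-rhotic lowering]
  orovonhik (rule 3 does not apply)
  orovonhik → orovunhik   [pre-nasal raising]
  orovunhik → orovunhek   [vowel merger]
  giving Pamiri orovunhek.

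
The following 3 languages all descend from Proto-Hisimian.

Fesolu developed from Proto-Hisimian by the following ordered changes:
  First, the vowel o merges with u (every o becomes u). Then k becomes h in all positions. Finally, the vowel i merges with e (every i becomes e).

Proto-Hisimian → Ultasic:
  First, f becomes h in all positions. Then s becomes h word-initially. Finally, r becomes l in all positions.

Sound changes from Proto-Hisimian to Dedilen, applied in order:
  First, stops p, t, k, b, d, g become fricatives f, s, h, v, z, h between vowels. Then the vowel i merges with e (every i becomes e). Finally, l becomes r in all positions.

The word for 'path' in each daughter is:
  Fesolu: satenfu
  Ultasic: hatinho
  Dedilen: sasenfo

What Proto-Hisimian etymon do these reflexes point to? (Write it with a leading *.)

Position 7: Fesolu has u, Ultasic has o, Dedilen has o. Ultasic preserves o here (none of its changes turn any other segment into o), so the proto-segment is *o.
Position 3: Fesolu has t, Ultasic has t, Dedilen has s. Fesolu preserves t here (none of its changes turn any other segment into t), so the proto-segment is *t.
Position 1: Fesolu has s, Ultasic has h, Dedilen has s. Fesolu preserves s here (none of its changes turn any other segment into s), so the proto-segment is *s.
Continuing position by position gives *satinfo; check it forward:
Fesolu: start from *satinfo.
  rule 1 (vowel merger): satinfo → satinfu
  rule 2: no change — satinfu
  rule 3 (vowel merger): satinfu → satenfu
  ⇒ Fesolu satenfu
Ultasic: start from *satinfo.
  rule 1 (unconditioned shift): satinfo → satinho
  rule 2 (debuccalisation): satinho → hatinho
  rule 3: no change — hatinho
  ⇒ Ultasic hatinho
Dedilen: *satinfo > sasinfo > sasenfo  (by intervocalic lenition, vowel merger)
Only *satinfo yields all of Fesolu satenfu, Ultasic hatinho, Dedilen sasenfo.

*satinfo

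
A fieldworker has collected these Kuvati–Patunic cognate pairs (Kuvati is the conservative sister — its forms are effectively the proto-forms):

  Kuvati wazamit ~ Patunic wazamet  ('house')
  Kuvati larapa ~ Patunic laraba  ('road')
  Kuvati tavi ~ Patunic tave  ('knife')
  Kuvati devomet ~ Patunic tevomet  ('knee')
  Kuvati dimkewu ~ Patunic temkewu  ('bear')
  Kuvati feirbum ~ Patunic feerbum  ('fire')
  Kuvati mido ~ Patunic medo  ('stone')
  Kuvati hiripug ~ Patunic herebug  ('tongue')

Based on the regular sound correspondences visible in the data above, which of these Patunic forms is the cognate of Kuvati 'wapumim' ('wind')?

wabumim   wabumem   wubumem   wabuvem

wabumem

hiripug ~ herebug — Kuvati p corresponds to Patunic b between vowels (before a back vowel).
dimkewu ~ temkewu — Kuvati i corresponds to Patunic e after a consonant, before a nasal.
Applying these to Kuvati 'wapumim':
  wapumim → wabumim   (p→b between vowels (before a back vowel))
  wabumim → wabumem   (i→e after a consonant, before a nasal)
So the Patunic cognate is 'wabumem'.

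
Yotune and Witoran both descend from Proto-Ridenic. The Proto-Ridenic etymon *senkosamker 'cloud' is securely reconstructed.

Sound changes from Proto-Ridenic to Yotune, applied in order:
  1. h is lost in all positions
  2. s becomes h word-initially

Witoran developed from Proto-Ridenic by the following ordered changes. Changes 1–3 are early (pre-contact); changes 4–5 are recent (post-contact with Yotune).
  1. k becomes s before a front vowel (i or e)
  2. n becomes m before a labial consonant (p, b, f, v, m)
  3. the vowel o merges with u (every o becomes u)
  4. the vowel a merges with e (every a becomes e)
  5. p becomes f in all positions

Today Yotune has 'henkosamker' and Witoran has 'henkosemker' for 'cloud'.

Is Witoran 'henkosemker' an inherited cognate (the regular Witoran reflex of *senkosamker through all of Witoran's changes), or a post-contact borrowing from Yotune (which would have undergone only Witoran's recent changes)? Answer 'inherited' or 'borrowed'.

If inherited, *senkosamker would pass through all of Witoran's changes:
Witoran: start from *senkosamker.
  rule 1 (palatalisation): senkosamker → senkosamser
  rule 2: no change — senkosamser
  rule 3 (vowel merger): senkosamser → senkusamser
  rule 4 (vowel merger): senkusamser → senkusemser
  rule 5: no change — senkusemser
  ⇒ Witoran senkusemser
If borrowed from Yotune 'henkosamker' after the early changes, it would undergo only the recent ones:
  rule 4 (vowel merger): henkosamker → henkosemker
  rule 5 (unconditioned shift): no change (henkosemker)
  ⇒ as a loan: henkosemker
Witoran 'henkosemker' matches the loan outcome 'henkosemker', not the inherited 'senkusemser' — it skipped the early Witoran changes, so it was borrowed from Yotune.

borrowed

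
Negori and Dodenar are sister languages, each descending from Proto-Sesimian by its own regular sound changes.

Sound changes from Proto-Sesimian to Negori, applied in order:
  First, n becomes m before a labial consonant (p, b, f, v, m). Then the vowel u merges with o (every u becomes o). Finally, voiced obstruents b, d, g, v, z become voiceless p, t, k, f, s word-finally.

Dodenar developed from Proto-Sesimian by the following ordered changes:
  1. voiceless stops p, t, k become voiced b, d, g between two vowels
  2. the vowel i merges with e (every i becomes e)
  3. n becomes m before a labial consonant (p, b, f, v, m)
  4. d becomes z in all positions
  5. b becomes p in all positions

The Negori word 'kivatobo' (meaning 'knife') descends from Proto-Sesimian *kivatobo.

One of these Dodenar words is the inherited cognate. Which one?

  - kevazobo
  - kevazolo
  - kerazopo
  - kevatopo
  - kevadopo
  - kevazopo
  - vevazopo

Dodenar: *kivatobo > kivadobo > kevadobo > kevazobo > kevazopo  (by intervocalic voicing, vowel merger, unconditioned shift, unconditioned shift)
Only 'kevazopo' matches the regular Dodenar development of *kivatobo.

kevazopo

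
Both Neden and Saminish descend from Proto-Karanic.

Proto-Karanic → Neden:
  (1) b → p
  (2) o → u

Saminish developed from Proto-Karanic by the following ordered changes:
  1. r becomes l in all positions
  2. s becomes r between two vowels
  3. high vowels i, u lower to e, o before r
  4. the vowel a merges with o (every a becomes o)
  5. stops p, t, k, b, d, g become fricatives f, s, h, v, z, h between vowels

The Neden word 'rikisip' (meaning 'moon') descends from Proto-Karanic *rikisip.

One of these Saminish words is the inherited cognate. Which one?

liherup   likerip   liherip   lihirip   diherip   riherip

liherip

Saminish: *rikisip
  rikisip → likisip   [unconditioned shift]
  likisip → likirip   [rhotacism]
  likirip → likerip   [pre-rhotic lowering]
  likerip (rule 4 does not apply)
  likerip → liherip   [intervocalic lenition]
  giving Saminish liherip.
The other candidates each miss or misapply at least one Saminish change.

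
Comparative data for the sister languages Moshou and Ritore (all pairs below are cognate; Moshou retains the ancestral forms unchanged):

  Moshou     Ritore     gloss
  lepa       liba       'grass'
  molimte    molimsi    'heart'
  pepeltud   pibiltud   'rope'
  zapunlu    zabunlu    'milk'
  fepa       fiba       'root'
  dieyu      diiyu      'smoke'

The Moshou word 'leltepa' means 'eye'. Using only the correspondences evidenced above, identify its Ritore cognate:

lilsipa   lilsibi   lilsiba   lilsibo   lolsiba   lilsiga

lilsiba

pepeltud ~ pibiltud — Moshou e corresponds to Ritore i after a consonant, before a consonant other than r, m, n, p, b, f, v.
molimte ~ molimsi — Moshou t corresponds to Ritore s after a consonant, before a front vowel.
lepa ~ liba, pepeltud ~ pibiltud — Moshou e corresponds to Ritore i after a consonant, before a labial obstruent.
lepa ~ liba, fepa ~ fiba — Moshou p corresponds to Ritore b between vowels (before a back vowel).
Applying these to Moshou 'leltepa':
  leltepa → liltepa   (e→i after a consonant, before a consonant other than r, m, n, p, b, f, v)
  liltepa → lilsepa   (t→s after a consonant, before a front vowel)
  lilsepa → lilsipa   (e→i after a consonant, before a labial obstruent)
  lilsipa → lilsiba   (p→b between vowels (before a back vowel))
So the Ritore cognate is 'lilsiba'.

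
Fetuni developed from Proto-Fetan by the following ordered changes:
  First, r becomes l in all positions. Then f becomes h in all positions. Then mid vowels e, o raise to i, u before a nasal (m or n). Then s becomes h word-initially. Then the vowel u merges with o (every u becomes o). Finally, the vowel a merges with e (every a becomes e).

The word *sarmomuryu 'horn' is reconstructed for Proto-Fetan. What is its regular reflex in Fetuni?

helmomolyo

Fetuni: start from *sarmomuryu.
  rule 1 (unconditioned shift): sarmomuryu → salmomulyu
  rule 2: no change — salmomulyu
  rule 3 (pre-nasal raising): salmomulyu → salmumulyu
  rule 4 (debuccalisation): salmumulyu → halmumulyu
  rule 5 (vowel merger): halmumulyu → halmomolyo
  rule 6 (vowel merger): halmomolyo → helmomolyo
  ⇒ Fetuni helmomolyo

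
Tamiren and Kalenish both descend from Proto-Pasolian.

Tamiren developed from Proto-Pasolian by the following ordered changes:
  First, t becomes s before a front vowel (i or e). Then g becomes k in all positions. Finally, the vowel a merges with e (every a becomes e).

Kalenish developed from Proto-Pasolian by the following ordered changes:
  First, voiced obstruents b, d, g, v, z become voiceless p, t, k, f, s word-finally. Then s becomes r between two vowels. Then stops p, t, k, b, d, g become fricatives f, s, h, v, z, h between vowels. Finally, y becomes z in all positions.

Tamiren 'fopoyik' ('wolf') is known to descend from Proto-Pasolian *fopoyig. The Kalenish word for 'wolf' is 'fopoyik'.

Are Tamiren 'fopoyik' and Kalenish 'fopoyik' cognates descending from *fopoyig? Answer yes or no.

Derive the expected Kalenish reflex of *fopoyig:
Kalenish: *fopoyig
  fopoyig → fopoyik   [final devoicing]
  fopoyik (rule 2 does not apply)
  fopoyik → fofoyik   [intervocalic lenition]
  fofoyik → fofozik   [unconditioned shift]
  giving Kalenish fofozik.
The regular Kalenish reflex would be 'fofozik', but the attested form is 'fopoyik'. The correspondence is irregular, so they are not cognates (the Kalenish form has a different source).

no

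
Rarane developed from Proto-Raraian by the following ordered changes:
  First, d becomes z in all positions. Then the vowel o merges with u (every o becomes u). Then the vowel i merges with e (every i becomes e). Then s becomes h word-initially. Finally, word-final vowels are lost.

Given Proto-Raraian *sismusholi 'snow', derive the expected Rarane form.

hesmushul

Rarane: start from *sismusholi.
  rule 1: no change — sismusholi
  rule 2 (vowel merger): sismusholi → sismushuli
  rule 3 (vowel merger): sismushuli → sesmushule
  rule 4 (debuccalisation): sesmushule → hesmushule
  rule 5 (apocope): hesmushule → hesmushul
  ⇒ Rarane hesmushul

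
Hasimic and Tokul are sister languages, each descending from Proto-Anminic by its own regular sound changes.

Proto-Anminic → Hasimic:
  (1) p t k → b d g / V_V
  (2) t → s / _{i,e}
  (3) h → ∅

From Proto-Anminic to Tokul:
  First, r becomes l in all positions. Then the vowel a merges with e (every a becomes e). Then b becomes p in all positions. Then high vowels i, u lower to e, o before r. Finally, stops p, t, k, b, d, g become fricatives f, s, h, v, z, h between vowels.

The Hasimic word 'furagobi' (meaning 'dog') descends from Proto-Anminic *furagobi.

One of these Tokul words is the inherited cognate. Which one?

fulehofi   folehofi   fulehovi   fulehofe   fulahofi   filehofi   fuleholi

fulehofi

Tokul: *furagobi > fulagobi > fulegobi > fulegopi > fulehofi  (by unconditioned shift, vowel merger, unconditioned shift, intervocalic lenition)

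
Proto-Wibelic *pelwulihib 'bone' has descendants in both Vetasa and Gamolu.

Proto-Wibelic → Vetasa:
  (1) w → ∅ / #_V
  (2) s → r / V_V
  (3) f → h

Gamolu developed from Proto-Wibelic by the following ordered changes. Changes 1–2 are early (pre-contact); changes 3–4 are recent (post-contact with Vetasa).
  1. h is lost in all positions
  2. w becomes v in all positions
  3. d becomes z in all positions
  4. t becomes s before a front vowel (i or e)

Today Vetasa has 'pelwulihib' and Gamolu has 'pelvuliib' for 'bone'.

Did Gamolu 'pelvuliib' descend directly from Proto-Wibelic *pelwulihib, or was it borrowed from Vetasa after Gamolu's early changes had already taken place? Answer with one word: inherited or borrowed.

inherited

If inherited, *pelwulihib would pass through all of Gamolu's changes:
Gamolu: *pelwulihib > pelwuliib > pelvuliib  (by h-loss, unconditioned shift)
If borrowed from Vetasa 'pelwulihib' after the early changes, it would undergo only the recent ones:
  rule 3 (unconditioned shift): no change (pelwulihib)
  rule 4 (palatalisation): no change (pelwulihib)
  ⇒ as a loan: pelwulihib
Gamolu 'pelvuliib' matches the inherited outcome exactly, so it is an inherited cognate, not a loan.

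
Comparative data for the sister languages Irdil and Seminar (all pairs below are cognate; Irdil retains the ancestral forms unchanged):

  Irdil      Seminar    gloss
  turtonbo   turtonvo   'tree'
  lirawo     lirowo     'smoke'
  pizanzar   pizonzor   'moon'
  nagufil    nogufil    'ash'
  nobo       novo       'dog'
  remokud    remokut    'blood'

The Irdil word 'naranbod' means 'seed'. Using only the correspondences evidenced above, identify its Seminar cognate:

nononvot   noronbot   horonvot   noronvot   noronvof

noronvot

pizanzar ~ pizonzor — Irdil a corresponds to Seminar o after a consonant, before r.
pizanzar ~ pizonzor — Irdil a corresponds to Seminar o after a consonant, before a nasal.
turtonbo ~ turtonvo — Irdil b corresponds to Seminar v after a consonant, before a back vowel.
remokud ~ remokut — Irdil d corresponds to Seminar t word-finally.
Applying these to Irdil 'naranbod':
  naranbod → noranbod   (a→o after a consonant, before r)
  noranbod → noronbod   (a→o after a consonant, before a nasal)
  noronbod → noronvod   (b→v after a consonant, before a back vowel)
  noronvod → noronvot   (d→t word-finally)
So the Seminar cognate is 'noronvot'.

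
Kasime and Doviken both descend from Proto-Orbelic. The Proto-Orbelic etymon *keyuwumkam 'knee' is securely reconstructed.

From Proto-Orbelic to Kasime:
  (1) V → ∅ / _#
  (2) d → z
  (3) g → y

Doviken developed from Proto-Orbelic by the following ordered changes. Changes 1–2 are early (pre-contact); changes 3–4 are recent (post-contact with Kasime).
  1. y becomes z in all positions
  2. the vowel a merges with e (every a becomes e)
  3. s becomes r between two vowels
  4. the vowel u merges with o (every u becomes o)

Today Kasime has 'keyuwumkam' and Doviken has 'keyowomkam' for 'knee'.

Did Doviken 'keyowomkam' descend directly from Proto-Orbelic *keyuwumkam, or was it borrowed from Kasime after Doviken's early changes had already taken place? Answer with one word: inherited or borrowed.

borrowed

If inherited, *keyuwumkam would pass through all of Doviken's changes:
Doviken: start from *keyuwumkam.
  rule 1 (unconditioned shift): keyuwumkam → kezuwumkam
  rule 2 (vowel merger): kezuwumkam → kezuwumkem
  rule 3: no change — kezuwumkem
  rule 4 (vowel merger): kezuwumkem → kezowomkem
  ⇒ Doviken kezowomkem
If borrowed from Kasime 'keyuwumkam' after the early changes, it would undergo only the recent ones:
  rule 3 (rhotacism): no change (keyuwumkam)
  rule 4 (vowel merger): keyuwumkam → keyowomkam
  ⇒ as a loan: keyowomkam
Doviken 'keyowomkam' matches the loan outcome 'keyowomkam', not the inherited 'kezowomkem' — it skipped the early Doviken changes, so it was borrowed from Kasime.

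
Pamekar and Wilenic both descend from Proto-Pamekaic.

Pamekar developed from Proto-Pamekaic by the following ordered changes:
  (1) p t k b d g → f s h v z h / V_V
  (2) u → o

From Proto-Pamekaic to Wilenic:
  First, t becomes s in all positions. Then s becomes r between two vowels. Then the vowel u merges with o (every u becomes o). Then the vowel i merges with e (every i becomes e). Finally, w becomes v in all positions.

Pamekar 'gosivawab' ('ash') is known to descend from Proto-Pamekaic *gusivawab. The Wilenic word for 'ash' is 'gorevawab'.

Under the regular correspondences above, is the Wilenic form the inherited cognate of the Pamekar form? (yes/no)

no

Derive the expected Wilenic reflex of *gusivawab:
Wilenic: *gusivawab
  gusivawab (rule 1 does not apply)
  gusivawab → gurivawab   [rhotacism]
  gurivawab → gorivawab   [vowel merger]
  gorivawab → gorevawab   [vowel merger]
  gorevawab → gorevavab   [unconditioned shift]
  giving Wilenic gorevavab.
The regular Wilenic reflex would be 'gorevavab', but the attested form is 'gorevawab'. The correspondence is irregular, so they are not cognates (the Wilenic form has a different source).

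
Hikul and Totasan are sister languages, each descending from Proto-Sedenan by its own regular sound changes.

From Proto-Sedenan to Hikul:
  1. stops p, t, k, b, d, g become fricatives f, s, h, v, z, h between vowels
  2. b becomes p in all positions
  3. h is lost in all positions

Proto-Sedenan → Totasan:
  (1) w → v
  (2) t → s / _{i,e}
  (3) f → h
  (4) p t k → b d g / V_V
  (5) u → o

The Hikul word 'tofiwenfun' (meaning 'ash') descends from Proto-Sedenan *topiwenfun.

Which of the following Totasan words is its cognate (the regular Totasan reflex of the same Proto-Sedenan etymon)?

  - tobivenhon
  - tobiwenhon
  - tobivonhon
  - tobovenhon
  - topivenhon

tobivenhon

Totasan: *topiwenfun > topivenfun > topivenhun > tobivenhun > tobivenhon  (by unconditioned shift, unconditioned shift, intervocalic voicing, vowel merger)
The other candidates each miss or misapply at least one Totasan change.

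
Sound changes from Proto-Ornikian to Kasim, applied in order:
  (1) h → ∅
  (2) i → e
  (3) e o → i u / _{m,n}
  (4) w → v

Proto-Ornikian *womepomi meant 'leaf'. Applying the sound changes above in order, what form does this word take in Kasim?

Kasim: *womepomi > womepome > wumepume > vumepume  (by vowel merger, pre-nasal raising, unconditioned shift)

vumepume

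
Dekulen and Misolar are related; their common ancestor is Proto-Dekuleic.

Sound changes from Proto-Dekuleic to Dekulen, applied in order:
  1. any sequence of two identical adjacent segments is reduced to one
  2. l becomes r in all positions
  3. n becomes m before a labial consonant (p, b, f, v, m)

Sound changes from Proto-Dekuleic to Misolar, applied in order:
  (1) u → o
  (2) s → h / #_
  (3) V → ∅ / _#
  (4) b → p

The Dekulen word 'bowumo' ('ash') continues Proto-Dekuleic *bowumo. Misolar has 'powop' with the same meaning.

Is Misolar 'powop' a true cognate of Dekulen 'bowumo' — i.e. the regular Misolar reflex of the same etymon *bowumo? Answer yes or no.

Derive the expected Misolar reflex of *bowumo:
Misolar: start from *bowumo.
  rule 1 (vowel merger): bowumo → bowomo
  rule 2: no change — bowomo
  rule 3 (apocope): bowomo → bowom
  rule 4 (unconditioned shift): bowom → powom
  ⇒ Misolar powom
The regular Misolar reflex would be 'powom', but the attested form is 'powop'. The correspondence is irregular, so they are not cognates (the Misolar form has a different source).

no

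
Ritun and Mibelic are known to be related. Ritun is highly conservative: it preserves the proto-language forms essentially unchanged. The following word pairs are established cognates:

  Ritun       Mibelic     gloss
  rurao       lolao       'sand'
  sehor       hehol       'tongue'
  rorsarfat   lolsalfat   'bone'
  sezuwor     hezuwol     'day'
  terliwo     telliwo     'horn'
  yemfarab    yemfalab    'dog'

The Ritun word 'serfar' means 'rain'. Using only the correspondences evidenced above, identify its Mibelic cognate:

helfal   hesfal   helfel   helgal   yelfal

sehor ~ hehol, sezuwor ~ hezuwol — Ritun s corresponds to Mibelic h word-initially before a front vowel.
rorsarfat ~ lolsalfat — Ritun r corresponds to Mibelic l after a vowel, before a labial obstruent.
sehor ~ hehol, sezuwor ~ hezuwol — Ritun r corresponds to Mibelic l word-finally.
Applying these to Ritun 'serfar':
  serfar → herfar   (s→h word-initially before a front vowel)
  herfar → helfar   (r→l after a vowel, before a labial obstruent)
  helfar → helfal   (r→l word-finally)
So the Mibelic cognate is 'helfal'.

helfal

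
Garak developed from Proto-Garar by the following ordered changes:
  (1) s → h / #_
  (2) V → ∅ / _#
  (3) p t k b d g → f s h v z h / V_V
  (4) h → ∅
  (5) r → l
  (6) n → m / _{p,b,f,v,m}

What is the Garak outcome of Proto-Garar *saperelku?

afelelk

Garak: *saperelku > haperelku > haperelk > haferelk > aferelk > afelelk  (by debuccalisation, apocope, intervocalic lenition, h-loss, unconditioned shift)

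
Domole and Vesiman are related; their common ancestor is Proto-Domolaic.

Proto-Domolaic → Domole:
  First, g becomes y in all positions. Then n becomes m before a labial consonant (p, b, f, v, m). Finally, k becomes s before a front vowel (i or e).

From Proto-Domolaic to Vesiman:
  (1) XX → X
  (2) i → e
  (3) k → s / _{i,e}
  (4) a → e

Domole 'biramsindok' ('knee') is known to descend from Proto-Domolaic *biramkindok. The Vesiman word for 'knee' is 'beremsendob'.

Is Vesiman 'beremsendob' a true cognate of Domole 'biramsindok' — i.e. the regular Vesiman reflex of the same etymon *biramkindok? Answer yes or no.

Derive the expected Vesiman reflex of *biramkindok:
Vesiman: *biramkindok
  biramkindok (rule 1 does not apply)
  biramkindok → beramkendok   [vowel merger]
  beramkendok → beramsendok   [palatalisation]
  beramsendok → beremsendok   [vowel merger]
  giving Vesiman beremsendok.
The regular Vesiman reflex would be 'beremsendok', but the attested form is 'beremsendob'. The correspondence is irregular, so they are not cognates (the Vesiman form has a different source).

no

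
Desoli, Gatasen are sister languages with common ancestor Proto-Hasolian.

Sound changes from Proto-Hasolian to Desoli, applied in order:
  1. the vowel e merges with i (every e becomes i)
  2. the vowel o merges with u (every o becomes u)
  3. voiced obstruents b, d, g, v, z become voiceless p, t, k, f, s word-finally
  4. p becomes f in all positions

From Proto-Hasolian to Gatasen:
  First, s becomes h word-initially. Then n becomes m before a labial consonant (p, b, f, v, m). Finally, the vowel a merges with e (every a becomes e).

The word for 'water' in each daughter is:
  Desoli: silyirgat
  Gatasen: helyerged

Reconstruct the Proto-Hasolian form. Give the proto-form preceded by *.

Position 1: Desoli has s, Gatasen has h. Taking the neighbouring segments as reconstructed: Desoli s can only go back to *s; Gatasen h could go back to *s or *h — the one source consistent with every daughter is *s.
Position 2: Desoli has i, Gatasen has e. Taking the neighbouring segments as reconstructed: Desoli i could go back to *e or *i; Gatasen e could go back to *a or *e — the one source consistent with every daughter is *e.
Position 5: Desoli has i, Gatasen has e. Taking the neighbouring segments as reconstructed: Desoli i could go back to *e or *i; Gatasen e could go back to *a or *e — the one source consistent with every daughter is *e.
Continuing position by position gives *selyergad; check it forward:
Desoli: *selyergad
  selyergad → silyirgad   [vowel merger]
  silyirgad (rule 2 does not apply)
  silyirgad → silyirgat   [final devoicing]
  silyirgat (rule 4 does not apply)
  giving Desoli silyirgat.
Gatasen: *selyergad
  selyergad → helyergad   [debuccalisation]
  helyergad (rule 2 does not apply)
  helyergad → helyerged   [vowel merger]
  giving Gatasen helyerged.
*selyergad is the unique common source.

*selyergad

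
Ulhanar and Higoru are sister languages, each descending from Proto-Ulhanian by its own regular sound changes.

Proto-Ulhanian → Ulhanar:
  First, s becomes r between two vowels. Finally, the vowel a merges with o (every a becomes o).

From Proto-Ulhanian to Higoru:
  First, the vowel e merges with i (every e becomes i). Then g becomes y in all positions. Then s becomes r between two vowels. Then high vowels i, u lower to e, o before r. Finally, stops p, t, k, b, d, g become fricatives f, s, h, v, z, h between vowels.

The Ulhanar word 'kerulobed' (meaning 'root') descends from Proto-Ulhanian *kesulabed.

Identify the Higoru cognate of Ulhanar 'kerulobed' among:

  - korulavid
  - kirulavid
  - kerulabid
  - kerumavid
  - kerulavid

Higoru: start from *kesulabed.
  rule 1 (vowel merger): kesulabed → kisulabid
  rule 2: no change — kisulabid
  rule 3 (rhotacism): kisulabid → kirulabid
  rule 4 (pre-rhotic lowering): kirulabid → kerulabid
  rule 5 (intervocalic lenition): kerulabid → kerulavid
  ⇒ Higoru kerulavid
The other candidates each miss or misapply at least one Higoru change.

kerulavid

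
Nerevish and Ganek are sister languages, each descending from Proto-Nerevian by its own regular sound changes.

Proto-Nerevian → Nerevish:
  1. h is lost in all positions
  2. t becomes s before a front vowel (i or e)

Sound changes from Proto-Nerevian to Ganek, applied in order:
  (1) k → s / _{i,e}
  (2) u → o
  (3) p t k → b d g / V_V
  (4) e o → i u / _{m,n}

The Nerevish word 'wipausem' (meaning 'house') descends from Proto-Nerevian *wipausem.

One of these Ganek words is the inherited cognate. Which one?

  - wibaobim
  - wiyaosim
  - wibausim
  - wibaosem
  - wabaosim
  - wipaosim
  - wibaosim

wibaosim

Ganek: *wipausem > wipaosem > wibaosem > wibaosim  (by vowel merger, intervocalic voicing, pre-nasal raising)
The other candidates each miss or misapply at least one Ganek change.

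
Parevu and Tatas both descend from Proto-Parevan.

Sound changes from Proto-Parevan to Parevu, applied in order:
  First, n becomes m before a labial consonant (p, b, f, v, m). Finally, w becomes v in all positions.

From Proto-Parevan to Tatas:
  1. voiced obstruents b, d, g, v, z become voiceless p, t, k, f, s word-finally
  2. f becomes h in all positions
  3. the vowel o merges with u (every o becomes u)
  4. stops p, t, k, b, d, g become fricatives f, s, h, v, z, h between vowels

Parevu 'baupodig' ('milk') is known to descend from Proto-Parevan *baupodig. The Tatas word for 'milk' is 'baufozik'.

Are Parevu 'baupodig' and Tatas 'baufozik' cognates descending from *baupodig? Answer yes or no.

Derive the expected Tatas reflex of *baupodig:
Tatas: *baupodig
  baupodig → baupodik   [final devoicing]
  baupodik (rule 2 does not apply)
  baupodik → baupudik   [vowel merger]
  baupudik → baufuzik   [intervocalic lenition]
  giving Tatas baufuzik.
The regular Tatas reflex would be 'baufuzik', but the attested form is 'baufozik'. The correspondence is irregular, so they are not cognates (the Tatas form has a different source).

no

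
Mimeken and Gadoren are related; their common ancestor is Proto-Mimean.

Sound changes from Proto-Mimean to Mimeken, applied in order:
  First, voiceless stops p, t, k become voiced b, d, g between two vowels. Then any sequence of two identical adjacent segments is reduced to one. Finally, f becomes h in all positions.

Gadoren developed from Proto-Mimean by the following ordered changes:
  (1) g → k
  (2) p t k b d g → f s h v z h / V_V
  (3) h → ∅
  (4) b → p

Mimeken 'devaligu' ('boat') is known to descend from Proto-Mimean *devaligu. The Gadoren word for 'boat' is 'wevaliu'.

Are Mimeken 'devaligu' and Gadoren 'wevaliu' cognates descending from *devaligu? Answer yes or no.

Derive the expected Gadoren reflex of *devaligu:
Gadoren: *devaligu
  devaligu → devaliku   [unconditioned shift]
  devaliku → devalihu   [intervocalic lenition]
  devalihu → devaliu   [h-loss]
  devaliu (rule 4 does not apply)
  giving Gadoren devaliu.
The regular Gadoren reflex would be 'devaliu', but the attested form is 'wevaliu'. The correspondence is irregular, so they are not cognates (the Gadoren form has a different source).

no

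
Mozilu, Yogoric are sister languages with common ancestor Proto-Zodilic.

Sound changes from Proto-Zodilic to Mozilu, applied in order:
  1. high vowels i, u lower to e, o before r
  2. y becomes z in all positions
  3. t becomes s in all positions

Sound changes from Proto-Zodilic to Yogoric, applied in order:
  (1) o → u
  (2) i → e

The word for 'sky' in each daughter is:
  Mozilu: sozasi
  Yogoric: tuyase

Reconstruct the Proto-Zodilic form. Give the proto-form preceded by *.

Position 3: Mozilu has z, Yogoric has y. Yogoric preserves y here (none of its changes turn any other segment into y), so the proto-segment is *y.
Position 1: Mozilu has s, Yogoric has t. Yogoric preserves t here (none of its changes turn any other segment into t), so the proto-segment is *t.
This points to *toyasi. Verify forward in each daughter:
Mozilu: *toyasi > tozasi > sozasi  (by unconditioned shift, unconditioned shift)
Yogoric: start from *toyasi.
  rule 1 (vowel merger): toyasi → tuyasi
  rule 2 (vowel merger): tuyasi → tuyase
  ⇒ Yogoric tuyase
*toyasi is the unique common source.

*toyasi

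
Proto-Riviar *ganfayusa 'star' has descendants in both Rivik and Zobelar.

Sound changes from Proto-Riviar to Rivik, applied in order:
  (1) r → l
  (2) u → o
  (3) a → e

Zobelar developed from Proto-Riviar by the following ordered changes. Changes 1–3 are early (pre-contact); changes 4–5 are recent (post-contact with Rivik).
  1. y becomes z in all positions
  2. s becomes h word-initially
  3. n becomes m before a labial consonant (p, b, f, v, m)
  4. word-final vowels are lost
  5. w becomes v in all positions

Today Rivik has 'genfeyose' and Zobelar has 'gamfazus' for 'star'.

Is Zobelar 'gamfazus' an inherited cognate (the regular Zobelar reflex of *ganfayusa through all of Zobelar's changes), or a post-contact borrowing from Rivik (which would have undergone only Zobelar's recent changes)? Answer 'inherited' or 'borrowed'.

If inherited, *ganfayusa would pass through all of Zobelar's changes:
Zobelar: start from *ganfayusa.
  rule 1 (unconditioned shift): ganfayusa → ganfazusa
  rule 2: no change — ganfazusa
  rule 3 (nasal place assimilation): ganfazusa → gamfazusa
  rule 4 (apocope): gamfazusa → gamfazus
  rule 5: no change — gamfazus
  ⇒ Zobelar gamfazus
If borrowed from Rivik 'genfeyose' after the early changes, it would undergo only the recent ones:
  rule 4 (apocope): genfeyose → genfeyos
  rule 5 (unconditioned shift): no change (genfeyos)
  ⇒ as a loan: genfeyos
Zobelar 'gamfazus' matches the inherited outcome exactly, so it is an inherited cognate, not a loan.

inherited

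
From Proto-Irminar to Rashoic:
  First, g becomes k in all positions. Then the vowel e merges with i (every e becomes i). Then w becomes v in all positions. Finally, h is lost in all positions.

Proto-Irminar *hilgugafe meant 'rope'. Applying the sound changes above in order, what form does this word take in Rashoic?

ilkukafi

Rashoic: *hilgugafe > hilkukafe > hilkukafi > ilkukafi  (by unconditioned shift, vowel merger, h-loss)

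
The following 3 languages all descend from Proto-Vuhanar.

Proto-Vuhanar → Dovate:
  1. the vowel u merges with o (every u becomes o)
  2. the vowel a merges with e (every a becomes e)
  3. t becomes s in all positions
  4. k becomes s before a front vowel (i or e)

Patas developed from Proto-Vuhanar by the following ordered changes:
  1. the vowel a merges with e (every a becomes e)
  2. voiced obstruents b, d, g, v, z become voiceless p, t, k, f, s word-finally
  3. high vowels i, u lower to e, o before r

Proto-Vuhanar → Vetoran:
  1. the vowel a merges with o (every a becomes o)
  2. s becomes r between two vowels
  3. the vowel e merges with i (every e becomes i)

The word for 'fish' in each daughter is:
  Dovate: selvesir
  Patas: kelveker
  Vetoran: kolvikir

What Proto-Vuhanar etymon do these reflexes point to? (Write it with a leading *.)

*kalvekir

Position 1: Dovate has s, Patas has k, Vetoran has k. Vetoran preserves k here (none of its changes turn any other segment into k), so the proto-segment is *k.
Position 2: Dovate has e, Patas has e, Vetoran has o. Taking the neighbouring segments as reconstructed: Dovate e could go back to *a or *e; Patas e could go back to *a or *e; Vetoran o could go back to *a or *o — the one source consistent with every daughter is *a.
Verify the candidate proto-form against each daughter:
Dovate: start from *kalvekir.
  rule 1: no change — kalvekir
  rule 2 (vowel merger): kalvekir → kelvekir
  rule 3: no change — kelvekir
  rule 4 (palatalisation): kelvekir → selvesir
  ⇒ Dovate selvesir
Patas: start from *kalvekir.
  rule 1 (vowel merger): kalvekir → kelvekir
  rule 2: no change — kelvekir
  rule 3 (pre-rhotic lowering): kelvekir → kelveker
  ⇒ Patas kelveker
Vetoran: *kalvekir
  kalvekir → kolvekir   [vowel merger]
  kolvekir (rule 2 does not apply)
  kolvekir → kolvikir   [vowel merger]
  giving Vetoran kolvikir.
No other proto-form is consistent with every reflex, so the reconstruction is *kalvekir.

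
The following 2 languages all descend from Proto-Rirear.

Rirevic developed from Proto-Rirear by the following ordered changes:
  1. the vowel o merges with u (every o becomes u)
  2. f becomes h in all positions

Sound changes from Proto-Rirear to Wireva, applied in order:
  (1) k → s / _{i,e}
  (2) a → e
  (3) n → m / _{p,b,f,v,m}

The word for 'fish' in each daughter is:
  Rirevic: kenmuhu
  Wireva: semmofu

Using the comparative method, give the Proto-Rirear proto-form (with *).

*kenmofu

Position 3: Rirevic has n, Wireva has m. Rirevic preserves n here (none of its changes turn any other segment into n), so the proto-segment is *n.
Position 6: Rirevic has h, Wireva has f. Wireva preserves f here (none of its changes turn any other segment into f), so the proto-segment is *f.
Continuing position by position gives *kenmofu; check it forward:
Rirevic: start from *kenmofu.
  rule 1 (vowel merger): kenmofu → kenmufu
  rule 2 (unconditioned shift): kenmufu → kenmuhu
  ⇒ Rirevic kenmuhu
Wireva: start from *kenmofu.
  rule 1 (palatalisation): kenmofu → senmofu
  rule 2: no change — senmofu
  rule 3 (nasal place assimilation): senmofu → semmofu
  ⇒ Wireva semmofu
Only *kenmofu yields all of Rirevic kenmuhu, Wireva semmofu.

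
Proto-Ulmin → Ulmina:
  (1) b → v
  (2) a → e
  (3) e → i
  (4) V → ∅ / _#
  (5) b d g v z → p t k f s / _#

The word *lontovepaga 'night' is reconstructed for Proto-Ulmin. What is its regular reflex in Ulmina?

lontovipik

Ulmina: *lontovepaga
  lontovepaga (rule 1 does not apply)
  lontovepaga → lontovepege   [vowel merger]
  lontovepege → lontovipigi   [vowel merger]
  lontovipigi → lontovipig   [apocope]
  lontovipig → lontovipik   [final devoicing]
  giving Ulmina lontovipik.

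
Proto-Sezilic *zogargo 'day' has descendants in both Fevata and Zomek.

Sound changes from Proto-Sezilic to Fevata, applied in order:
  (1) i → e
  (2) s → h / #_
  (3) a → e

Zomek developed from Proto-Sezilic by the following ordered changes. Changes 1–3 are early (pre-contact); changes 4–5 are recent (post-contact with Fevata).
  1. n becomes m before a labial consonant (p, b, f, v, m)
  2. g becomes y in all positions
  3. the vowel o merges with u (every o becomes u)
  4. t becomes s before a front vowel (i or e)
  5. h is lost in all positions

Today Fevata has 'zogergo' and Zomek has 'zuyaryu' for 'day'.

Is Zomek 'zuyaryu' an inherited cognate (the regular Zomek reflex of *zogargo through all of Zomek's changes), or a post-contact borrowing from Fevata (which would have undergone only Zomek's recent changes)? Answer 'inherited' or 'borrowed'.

If inherited, *zogargo would pass through all of Zomek's changes:
Zomek: *zogargo
  zogargo (rule 1 does not apply)
  zogargo → zoyaryo   [unconditioned shift]
  zoyaryo → zuyaryu   [vowel merger]
  zuyaryu (rule 4 does not apply)
  zuyaryu (rule 5 does not apply)
  giving Zomek zuyaryu.
If borrowed from Fevata 'zogergo' after the early changes, it would undergo only the recent ones:
  rule 4 (palatalisation): no change (zogergo)
  rule 5 (h-loss): no change (zogergo)
  ⇒ as a loan: zogergo
Zomek 'zuyaryu' matches the inherited outcome exactly, so it is an inherited cognate, not a loan.

inherited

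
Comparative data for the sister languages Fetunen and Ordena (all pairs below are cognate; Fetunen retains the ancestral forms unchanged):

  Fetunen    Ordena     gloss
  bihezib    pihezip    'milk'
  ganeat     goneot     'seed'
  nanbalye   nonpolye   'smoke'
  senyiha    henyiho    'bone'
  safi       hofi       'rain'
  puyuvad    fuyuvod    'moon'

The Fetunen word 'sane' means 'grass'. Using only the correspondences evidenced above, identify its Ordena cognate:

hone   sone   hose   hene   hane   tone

safi ~ hofi — Fetunen s corresponds to Ordena h word-initially before a back vowel.
ganeat ~ goneot, nanbalye ~ nonpolye — Fetunen a corresponds to Ordena o after a consonant, before a nasal.
Applying these to Fetunen 'sane':
  sane → hane   (s→h word-initially before a back vowel)
  hane → hone   (a→o after a consonant, before a nasal)
So the Ordena cognate is 'hone'.

hone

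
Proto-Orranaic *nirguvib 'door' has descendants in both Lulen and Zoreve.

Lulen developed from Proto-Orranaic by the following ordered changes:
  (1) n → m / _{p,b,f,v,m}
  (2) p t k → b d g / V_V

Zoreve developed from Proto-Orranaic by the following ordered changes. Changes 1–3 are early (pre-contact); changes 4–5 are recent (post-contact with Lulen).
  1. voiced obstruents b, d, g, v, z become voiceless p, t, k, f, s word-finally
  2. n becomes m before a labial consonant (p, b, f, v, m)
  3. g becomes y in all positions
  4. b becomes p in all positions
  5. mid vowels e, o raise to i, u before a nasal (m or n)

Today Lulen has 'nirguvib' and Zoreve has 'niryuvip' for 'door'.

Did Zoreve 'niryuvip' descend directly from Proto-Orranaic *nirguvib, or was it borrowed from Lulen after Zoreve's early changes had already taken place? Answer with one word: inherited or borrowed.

If inherited, *nirguvib would pass through all of Zoreve's changes:
Zoreve: *nirguvib > nirguvip > niryuvip  (by final devoicing, unconditioned shift)
If borrowed from Lulen 'nirguvib' after the early changes, it would undergo only the recent ones:
  rule 4 (unconditioned shift): nirguvib → nirguvip
  rule 5 (pre-nasal raising): no change (nirguvip)
  ⇒ as a loan: nirguvip
Zoreve 'niryuvip' matches the inherited outcome exactly, so it is an inherited cognate, not a loan.

inherited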